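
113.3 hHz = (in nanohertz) 1.133e+13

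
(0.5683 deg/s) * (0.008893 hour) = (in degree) 18.19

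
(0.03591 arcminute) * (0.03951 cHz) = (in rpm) 3.941e-08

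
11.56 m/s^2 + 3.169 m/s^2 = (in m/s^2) 14.73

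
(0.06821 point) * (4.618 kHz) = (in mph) 0.2486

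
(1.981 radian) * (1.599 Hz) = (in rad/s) 3.168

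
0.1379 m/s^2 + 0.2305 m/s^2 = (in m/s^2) 0.3684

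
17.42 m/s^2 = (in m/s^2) 17.42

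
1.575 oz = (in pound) 0.09844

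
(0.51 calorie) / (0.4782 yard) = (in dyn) 4.88e+05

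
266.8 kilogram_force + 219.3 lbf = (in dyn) 3.592e+08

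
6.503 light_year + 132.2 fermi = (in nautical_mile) 3.322e+13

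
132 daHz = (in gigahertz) 1.32e-06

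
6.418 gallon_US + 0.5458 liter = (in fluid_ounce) 840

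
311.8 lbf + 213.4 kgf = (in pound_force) 782.3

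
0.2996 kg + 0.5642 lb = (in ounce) 19.6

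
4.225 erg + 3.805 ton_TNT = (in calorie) 3.805e+09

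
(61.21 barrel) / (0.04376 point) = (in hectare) 63.04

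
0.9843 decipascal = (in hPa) 0.0009843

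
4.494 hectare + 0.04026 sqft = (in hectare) 4.494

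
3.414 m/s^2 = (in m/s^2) 3.414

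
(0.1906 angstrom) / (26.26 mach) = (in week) 3.525e-21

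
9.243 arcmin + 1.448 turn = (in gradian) 579.4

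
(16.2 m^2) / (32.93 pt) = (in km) 1.395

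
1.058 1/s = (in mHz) 1058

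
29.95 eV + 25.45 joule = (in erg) 2.545e+08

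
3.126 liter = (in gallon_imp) 0.6876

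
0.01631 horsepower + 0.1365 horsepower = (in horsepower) 0.1528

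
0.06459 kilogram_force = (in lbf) 0.1424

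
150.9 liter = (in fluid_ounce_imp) 5311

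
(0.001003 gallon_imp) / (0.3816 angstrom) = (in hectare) 11.95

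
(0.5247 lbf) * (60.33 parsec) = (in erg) 4.345e+25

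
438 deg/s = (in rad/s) 7.645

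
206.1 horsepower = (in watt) 1.537e+05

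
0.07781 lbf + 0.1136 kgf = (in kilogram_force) 0.1489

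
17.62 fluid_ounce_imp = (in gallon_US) 0.1323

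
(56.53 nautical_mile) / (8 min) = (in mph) 487.9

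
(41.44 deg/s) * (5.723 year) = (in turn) 2.078e+07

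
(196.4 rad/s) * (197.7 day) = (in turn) 5.339e+08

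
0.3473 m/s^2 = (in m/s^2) 0.3473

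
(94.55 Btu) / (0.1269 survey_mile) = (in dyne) 4.885e+07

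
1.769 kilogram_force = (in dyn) 1.735e+06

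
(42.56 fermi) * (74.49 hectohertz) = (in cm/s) 3.17e-08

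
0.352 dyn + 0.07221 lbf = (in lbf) 0.07221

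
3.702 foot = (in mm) 1128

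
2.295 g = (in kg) 0.002295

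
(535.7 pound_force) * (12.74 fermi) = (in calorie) 7.256e-12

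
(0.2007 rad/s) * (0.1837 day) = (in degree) 1.825e+05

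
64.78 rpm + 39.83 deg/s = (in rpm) 71.42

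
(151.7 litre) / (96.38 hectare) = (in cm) 1.574e-05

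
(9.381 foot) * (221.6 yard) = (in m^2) 579.4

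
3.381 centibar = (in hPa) 33.81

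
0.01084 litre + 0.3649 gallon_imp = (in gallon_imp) 0.3673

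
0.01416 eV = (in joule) 2.269e-21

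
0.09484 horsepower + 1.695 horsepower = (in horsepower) 1.79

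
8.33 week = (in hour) 1399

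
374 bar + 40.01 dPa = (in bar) 374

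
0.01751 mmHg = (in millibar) 0.02334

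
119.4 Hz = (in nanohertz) 1.194e+11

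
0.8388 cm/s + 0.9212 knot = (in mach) 0.001416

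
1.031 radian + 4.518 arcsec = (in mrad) 1031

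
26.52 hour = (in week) 0.1579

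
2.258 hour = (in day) 0.09408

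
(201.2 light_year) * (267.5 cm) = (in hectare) 5.092e+14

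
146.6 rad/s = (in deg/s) 8400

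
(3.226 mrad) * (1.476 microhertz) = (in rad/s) 4.762e-09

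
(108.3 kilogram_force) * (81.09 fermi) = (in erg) 0.0008612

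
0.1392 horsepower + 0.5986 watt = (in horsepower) 0.14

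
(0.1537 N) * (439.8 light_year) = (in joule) 6.395e+17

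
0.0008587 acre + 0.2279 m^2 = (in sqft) 39.86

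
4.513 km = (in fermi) 4.513e+18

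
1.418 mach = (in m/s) 482.8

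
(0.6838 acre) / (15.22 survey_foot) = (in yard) 652.3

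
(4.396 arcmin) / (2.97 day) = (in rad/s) 4.983e-09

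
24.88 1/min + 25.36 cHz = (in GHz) 6.683e-10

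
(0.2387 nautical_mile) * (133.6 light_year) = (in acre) 1.381e+17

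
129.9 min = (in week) 0.01289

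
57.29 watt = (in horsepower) 0.07683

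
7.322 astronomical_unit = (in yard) 1.198e+12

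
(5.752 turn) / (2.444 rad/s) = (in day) 0.0001712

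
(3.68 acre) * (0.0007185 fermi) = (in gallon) 2.827e-12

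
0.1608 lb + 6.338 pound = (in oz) 104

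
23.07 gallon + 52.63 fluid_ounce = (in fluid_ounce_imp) 3128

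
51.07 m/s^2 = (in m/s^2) 51.07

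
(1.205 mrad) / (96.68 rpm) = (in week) 1.968e-10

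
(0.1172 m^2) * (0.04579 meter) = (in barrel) 0.03375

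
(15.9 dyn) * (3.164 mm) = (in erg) 5.031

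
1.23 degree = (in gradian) 1.367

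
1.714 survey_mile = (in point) 7.819e+06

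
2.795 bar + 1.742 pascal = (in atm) 2.758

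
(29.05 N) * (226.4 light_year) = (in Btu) 5.898e+16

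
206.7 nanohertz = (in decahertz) 2.067e-08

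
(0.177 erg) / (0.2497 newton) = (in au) 4.738e-19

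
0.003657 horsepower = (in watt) 2.727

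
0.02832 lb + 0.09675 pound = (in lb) 0.1251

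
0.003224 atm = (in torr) 2.45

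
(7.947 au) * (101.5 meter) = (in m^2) 1.207e+14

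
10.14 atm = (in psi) 149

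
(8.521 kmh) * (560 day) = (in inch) 4.509e+09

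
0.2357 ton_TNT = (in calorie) 2.357e+08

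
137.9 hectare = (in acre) 340.8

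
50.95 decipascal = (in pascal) 5.095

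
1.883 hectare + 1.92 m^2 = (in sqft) 2.027e+05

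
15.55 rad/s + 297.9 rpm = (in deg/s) 2678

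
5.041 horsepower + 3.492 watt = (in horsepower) 5.046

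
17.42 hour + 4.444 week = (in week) 4.548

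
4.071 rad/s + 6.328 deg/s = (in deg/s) 239.6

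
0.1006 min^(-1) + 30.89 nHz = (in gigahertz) 1.677e-12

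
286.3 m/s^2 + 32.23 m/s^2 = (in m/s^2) 318.5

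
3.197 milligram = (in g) 0.003197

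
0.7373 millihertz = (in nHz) 7.373e+05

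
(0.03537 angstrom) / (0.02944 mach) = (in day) 4.084e-18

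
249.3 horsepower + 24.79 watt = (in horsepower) 249.3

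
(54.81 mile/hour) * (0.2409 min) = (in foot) 1162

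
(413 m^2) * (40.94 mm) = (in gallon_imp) 3719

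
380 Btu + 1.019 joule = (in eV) 2.502e+24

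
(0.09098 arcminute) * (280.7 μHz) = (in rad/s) 7.429e-09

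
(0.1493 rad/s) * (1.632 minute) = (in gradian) 930.7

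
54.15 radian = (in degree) 3103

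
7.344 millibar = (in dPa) 7344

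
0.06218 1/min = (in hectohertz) 1.036e-05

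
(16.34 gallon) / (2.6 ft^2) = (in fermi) 2.561e+14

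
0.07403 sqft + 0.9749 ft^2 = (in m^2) 0.09745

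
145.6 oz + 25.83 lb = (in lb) 34.93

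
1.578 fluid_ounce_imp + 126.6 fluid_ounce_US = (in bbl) 0.02383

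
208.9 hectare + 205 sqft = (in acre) 516.2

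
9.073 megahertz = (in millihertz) 9.073e+09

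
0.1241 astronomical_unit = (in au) 0.1241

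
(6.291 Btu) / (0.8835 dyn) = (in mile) 4.668e+05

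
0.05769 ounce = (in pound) 0.003606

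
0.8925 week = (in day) 6.247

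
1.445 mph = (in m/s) 0.646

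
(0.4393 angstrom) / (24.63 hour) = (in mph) 1.108e-15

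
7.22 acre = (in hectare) 2.922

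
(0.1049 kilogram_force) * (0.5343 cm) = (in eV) 3.431e+16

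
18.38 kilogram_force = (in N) 180.2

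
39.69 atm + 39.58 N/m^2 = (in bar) 40.22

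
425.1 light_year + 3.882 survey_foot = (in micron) 4.022e+24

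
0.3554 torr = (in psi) 0.006872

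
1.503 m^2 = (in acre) 0.0003714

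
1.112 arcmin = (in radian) 0.0003235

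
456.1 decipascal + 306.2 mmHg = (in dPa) 4.087e+05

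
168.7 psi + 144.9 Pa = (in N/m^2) 1.163e+06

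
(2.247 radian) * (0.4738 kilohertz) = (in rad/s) 1065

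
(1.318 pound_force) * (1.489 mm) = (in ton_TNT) 2.086e-12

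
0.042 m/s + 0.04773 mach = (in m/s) 16.29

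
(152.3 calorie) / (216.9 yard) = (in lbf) 0.7223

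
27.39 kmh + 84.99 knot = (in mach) 0.1508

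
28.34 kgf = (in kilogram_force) 28.34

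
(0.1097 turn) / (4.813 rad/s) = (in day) 1.658e-06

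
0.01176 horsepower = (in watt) 8.769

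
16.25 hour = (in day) 0.6771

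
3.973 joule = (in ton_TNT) 9.496e-10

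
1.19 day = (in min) 1714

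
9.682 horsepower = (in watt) 7220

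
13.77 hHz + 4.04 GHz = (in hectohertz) 4.04e+07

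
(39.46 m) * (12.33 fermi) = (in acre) 1.202e-16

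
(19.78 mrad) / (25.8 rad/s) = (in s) 0.0007667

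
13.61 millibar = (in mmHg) 10.21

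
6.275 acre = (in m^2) 2.539e+04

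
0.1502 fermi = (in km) 1.502e-19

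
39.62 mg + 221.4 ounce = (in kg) 6.277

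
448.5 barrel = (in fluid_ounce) 2.411e+06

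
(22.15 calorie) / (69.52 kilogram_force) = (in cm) 13.59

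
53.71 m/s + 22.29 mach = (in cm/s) 7.643e+05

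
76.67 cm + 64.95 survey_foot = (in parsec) 6.664e-16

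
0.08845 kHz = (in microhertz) 8.845e+07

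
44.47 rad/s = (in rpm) 424.7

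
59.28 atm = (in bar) 60.07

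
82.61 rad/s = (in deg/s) 4733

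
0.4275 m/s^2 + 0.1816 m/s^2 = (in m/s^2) 0.6091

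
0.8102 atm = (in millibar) 820.9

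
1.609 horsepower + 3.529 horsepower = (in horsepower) 5.138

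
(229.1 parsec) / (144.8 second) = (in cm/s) 4.882e+18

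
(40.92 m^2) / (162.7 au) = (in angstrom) 0.01681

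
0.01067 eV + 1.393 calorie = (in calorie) 1.393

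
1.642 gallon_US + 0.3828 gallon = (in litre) 7.665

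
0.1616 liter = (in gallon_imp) 0.03555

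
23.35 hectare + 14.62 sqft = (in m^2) 2.335e+05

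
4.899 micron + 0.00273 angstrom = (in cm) 0.0004899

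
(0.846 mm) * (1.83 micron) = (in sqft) 1.666e-08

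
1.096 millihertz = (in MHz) 1.096e-09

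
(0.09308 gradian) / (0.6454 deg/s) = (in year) 4.116e-09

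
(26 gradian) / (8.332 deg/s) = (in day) 3.251e-05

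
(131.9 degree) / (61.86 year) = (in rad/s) 1.18e-09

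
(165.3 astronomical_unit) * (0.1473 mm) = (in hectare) 3.643e+05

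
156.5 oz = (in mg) 4.437e+06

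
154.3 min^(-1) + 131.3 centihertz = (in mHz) 3885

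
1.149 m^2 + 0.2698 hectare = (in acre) 0.667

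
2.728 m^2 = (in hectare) 0.0002728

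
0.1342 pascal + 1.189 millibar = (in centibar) 0.119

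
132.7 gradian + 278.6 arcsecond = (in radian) 2.086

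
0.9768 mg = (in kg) 9.768e-07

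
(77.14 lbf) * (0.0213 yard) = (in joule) 6.683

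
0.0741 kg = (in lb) 0.1634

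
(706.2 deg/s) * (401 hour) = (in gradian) 1.133e+09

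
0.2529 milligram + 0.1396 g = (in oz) 0.004933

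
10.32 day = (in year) 0.02827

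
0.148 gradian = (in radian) 0.002325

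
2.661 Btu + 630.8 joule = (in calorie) 821.8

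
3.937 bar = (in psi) 57.1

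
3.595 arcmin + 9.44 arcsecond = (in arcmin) 3.752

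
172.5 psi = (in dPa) 1.189e+07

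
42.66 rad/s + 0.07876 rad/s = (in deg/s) 2449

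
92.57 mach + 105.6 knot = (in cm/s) 3.157e+06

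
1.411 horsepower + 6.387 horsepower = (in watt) 5815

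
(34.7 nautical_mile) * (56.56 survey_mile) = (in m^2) 5.85e+09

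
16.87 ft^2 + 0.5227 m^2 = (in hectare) 0.000209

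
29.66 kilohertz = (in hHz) 296.6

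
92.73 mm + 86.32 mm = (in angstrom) 1.79e+09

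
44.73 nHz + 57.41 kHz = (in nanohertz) 5.741e+13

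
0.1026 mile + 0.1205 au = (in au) 0.1205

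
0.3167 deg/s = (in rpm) 0.05278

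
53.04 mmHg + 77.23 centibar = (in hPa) 843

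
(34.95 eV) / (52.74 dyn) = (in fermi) 10.62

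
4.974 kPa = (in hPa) 49.74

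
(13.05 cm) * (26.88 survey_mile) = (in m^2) 5645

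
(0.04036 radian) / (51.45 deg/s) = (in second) 0.04495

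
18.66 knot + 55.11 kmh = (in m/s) 24.91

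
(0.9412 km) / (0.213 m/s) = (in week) 0.007306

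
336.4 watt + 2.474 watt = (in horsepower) 0.4544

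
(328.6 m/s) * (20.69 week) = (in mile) 2.555e+06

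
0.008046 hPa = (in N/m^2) 0.8046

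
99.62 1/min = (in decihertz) 16.6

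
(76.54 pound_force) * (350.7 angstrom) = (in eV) 7.452e+13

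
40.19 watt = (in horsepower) 0.0539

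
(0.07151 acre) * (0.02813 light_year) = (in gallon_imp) 1.694e+19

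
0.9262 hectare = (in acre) 2.289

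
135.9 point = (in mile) 2.979e-05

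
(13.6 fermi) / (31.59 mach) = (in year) 4.009e-26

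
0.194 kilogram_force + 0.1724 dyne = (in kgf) 0.194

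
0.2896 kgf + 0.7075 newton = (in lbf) 0.7975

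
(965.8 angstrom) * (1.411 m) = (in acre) 3.367e-11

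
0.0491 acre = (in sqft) 2139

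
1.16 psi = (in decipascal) 7.998e+04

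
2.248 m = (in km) 0.002248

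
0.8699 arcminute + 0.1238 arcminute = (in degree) 0.01656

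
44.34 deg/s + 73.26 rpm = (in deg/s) 483.9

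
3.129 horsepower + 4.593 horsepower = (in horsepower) 7.722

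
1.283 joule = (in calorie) 0.3066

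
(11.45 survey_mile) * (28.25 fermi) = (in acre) 1.286e-13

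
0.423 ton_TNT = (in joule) 1.77e+09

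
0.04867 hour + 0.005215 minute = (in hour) 0.04876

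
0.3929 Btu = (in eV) 2.587e+21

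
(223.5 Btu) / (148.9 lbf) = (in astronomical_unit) 2.38e-09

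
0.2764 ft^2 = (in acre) 6.345e-06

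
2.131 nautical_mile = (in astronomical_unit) 2.638e-08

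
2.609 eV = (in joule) 4.18e-19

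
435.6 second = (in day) 0.005042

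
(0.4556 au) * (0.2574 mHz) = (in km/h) 6.316e+07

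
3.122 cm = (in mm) 31.22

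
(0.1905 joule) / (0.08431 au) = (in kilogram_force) 1.54e-12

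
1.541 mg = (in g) 0.001541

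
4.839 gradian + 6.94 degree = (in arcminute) 677.7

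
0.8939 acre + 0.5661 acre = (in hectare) 0.5908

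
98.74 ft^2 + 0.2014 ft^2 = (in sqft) 98.94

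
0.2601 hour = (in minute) 15.61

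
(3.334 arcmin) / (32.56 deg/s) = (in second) 0.001707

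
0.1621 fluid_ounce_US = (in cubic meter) 4.794e-06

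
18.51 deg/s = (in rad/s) 0.3231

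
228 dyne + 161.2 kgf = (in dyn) 1.581e+08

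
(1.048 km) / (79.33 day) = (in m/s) 0.0001529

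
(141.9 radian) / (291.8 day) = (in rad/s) 5.628e-06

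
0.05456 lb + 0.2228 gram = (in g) 24.97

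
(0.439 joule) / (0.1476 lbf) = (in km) 0.0006686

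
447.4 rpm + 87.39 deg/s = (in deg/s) 2772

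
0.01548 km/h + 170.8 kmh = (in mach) 0.1394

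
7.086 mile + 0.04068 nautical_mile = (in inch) 4.519e+05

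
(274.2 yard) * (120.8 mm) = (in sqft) 326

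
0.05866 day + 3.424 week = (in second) 2.076e+06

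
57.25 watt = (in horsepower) 0.07677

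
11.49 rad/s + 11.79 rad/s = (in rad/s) 23.28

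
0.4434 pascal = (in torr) 0.003326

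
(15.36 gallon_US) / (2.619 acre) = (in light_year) 5.799e-22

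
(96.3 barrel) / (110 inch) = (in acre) 0.001354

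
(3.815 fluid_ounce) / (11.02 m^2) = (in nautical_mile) 5.528e-09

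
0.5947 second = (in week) 9.833e-07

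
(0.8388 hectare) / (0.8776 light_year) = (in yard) 1.105e-12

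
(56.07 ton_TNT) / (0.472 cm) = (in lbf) 1.117e+13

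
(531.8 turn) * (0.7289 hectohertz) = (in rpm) 2.326e+06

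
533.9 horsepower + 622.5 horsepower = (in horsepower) 1156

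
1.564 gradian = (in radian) 0.02457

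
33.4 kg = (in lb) 73.63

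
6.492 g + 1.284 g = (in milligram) 7776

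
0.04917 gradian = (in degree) 0.04425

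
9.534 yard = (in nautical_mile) 0.004707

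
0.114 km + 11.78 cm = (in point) 3.235e+05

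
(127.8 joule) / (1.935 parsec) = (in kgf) 2.183e-16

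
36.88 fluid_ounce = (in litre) 1.091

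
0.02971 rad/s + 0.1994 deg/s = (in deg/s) 1.902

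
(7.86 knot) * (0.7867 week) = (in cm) 1.924e+08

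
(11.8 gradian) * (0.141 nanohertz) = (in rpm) 2.496e-10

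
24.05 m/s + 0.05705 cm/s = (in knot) 46.75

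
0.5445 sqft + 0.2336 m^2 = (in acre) 7.022e-05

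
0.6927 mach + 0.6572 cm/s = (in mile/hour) 527.6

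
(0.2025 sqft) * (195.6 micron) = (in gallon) 0.0009721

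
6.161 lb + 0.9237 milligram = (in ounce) 98.58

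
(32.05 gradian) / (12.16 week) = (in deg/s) 3.922e-06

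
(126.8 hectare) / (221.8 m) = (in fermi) 5.717e+18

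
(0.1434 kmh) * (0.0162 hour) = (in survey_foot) 7.622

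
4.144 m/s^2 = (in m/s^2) 4.144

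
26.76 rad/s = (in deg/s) 1533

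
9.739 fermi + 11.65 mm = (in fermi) 1.165e+13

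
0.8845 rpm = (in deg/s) 5.307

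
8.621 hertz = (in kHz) 0.008621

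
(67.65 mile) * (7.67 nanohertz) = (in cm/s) 0.0835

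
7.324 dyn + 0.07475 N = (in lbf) 0.01682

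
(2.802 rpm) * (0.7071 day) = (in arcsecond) 3.698e+09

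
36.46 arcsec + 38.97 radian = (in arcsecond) 8.038e+06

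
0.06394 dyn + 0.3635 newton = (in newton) 0.3635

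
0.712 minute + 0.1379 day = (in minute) 199.3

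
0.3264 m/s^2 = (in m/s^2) 0.3264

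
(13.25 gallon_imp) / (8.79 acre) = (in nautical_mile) 9.143e-10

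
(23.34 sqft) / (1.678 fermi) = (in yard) 1.413e+15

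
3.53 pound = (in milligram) 1.601e+06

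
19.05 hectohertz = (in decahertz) 190.5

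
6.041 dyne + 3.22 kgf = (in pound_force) 7.099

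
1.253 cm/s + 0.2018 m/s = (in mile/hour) 0.4794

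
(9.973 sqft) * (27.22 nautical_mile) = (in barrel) 2.938e+05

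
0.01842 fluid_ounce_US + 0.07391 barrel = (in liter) 11.75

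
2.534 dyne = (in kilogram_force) 2.584e-06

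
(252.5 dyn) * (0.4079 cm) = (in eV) 6.428e+13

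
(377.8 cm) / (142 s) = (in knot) 0.05172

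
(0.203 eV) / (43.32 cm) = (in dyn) 7.508e-15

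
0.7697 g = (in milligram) 769.7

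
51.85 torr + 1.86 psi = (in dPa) 1.974e+05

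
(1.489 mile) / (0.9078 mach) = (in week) 1.282e-05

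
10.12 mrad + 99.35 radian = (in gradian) 6325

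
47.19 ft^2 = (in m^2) 4.384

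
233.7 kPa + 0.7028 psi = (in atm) 2.354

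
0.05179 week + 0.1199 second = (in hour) 8.701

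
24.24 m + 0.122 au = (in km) 1.825e+07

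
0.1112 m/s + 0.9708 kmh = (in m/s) 0.3809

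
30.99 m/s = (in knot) 60.24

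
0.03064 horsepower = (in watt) 22.85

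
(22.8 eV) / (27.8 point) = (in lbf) 8.374e-17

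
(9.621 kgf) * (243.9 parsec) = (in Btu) 6.73e+17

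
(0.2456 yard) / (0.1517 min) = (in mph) 0.05519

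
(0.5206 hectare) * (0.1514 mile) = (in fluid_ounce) 4.289e+10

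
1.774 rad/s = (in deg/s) 101.6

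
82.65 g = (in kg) 0.08265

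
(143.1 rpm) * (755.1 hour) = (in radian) 4.074e+07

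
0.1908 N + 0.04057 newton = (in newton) 0.2314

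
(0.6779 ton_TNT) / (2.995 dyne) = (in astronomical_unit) 633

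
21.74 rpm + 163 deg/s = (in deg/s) 293.4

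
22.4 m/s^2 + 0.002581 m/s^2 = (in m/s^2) 22.4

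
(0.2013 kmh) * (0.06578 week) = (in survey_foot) 7298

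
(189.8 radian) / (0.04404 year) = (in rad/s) 0.0001367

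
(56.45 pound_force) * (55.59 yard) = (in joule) 1.276e+04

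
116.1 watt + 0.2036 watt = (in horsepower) 0.156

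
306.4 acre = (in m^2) 1.24e+06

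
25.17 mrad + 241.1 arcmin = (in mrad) 95.3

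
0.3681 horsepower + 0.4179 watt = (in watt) 274.9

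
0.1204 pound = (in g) 54.61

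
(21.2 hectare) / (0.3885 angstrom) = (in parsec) 0.1768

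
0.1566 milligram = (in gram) 0.0001566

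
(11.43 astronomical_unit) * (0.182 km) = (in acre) 7.69e+10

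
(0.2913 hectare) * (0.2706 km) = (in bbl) 4.958e+06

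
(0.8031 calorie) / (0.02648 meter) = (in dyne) 1.269e+07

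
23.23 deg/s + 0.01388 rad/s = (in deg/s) 24.03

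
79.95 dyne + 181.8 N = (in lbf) 40.87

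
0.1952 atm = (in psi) 2.869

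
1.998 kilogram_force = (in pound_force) 4.405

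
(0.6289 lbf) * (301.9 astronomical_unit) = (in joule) 1.263e+14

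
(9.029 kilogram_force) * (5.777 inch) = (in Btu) 0.01231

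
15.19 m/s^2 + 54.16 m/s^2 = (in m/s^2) 69.35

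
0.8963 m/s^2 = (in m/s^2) 0.8963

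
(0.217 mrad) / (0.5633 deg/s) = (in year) 6.999e-10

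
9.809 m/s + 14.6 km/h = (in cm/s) 1386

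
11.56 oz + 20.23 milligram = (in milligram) 3.277e+05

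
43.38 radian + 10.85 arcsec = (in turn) 6.904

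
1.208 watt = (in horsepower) 0.00162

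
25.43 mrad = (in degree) 1.457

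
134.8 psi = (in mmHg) 6971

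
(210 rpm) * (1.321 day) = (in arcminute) 8.629e+09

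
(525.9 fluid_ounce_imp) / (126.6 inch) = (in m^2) 0.004647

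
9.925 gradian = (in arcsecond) 3.216e+04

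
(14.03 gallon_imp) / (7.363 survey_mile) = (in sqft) 5.794e-05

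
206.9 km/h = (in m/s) 57.47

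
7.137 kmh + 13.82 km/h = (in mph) 13.02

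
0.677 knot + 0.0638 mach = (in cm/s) 2207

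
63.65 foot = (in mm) 1.94e+04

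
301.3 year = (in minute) 1.584e+08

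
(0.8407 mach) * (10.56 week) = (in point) 5.182e+12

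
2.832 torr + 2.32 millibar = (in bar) 0.006096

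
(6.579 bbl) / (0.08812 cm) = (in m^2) 1187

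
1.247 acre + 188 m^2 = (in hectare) 0.5234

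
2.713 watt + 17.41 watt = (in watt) 20.12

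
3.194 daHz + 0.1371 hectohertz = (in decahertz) 4.565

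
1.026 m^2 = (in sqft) 11.04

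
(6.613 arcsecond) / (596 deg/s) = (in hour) 8.561e-10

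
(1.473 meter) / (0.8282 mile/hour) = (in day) 4.605e-05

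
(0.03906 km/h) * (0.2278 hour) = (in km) 0.008898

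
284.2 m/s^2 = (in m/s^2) 284.2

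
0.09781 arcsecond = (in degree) 2.717e-05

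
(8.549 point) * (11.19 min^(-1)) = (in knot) 0.001093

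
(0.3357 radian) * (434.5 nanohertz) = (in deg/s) 8.357e-06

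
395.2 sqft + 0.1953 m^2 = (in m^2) 36.91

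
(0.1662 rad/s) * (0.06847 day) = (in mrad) 9.832e+05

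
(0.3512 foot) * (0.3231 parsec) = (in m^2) 1.067e+15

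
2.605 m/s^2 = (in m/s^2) 2.605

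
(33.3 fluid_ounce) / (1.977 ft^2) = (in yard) 0.005864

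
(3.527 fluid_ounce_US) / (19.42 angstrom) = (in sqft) 5.781e+05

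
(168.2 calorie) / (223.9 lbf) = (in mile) 0.0004391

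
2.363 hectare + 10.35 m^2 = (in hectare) 2.364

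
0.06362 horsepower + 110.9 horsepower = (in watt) 8.275e+04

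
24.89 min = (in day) 0.01728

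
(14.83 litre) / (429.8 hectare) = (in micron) 0.00345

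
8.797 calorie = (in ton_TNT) 8.797e-09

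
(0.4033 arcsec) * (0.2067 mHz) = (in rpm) 3.859e-09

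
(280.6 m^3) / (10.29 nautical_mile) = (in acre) 3.638e-06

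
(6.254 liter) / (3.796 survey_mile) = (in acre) 2.53e-10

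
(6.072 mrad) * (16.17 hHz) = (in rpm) 93.76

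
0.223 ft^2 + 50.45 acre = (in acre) 50.45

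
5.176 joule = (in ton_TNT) 1.237e-09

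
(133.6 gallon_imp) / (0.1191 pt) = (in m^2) 1.446e+04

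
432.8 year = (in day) 1.58e+05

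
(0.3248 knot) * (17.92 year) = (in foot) 3.098e+08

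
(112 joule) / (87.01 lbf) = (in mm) 289.4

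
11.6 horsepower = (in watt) 8650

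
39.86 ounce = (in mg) 1.13e+06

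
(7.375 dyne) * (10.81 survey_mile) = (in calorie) 0.3067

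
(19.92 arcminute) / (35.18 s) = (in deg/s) 0.009437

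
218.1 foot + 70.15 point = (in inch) 2618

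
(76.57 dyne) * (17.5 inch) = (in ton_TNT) 8.135e-14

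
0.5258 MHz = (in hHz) 5258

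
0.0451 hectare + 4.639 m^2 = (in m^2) 455.6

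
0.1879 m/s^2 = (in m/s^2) 0.1879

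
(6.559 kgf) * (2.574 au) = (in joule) 2.477e+13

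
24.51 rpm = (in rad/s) 2.567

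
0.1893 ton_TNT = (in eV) 4.943e+27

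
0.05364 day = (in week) 0.007663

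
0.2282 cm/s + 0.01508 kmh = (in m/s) 0.006471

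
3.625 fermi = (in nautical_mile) 1.957e-18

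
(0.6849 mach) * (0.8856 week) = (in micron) 1.249e+14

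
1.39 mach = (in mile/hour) 1059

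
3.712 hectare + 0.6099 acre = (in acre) 9.782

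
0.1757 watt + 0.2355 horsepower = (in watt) 175.8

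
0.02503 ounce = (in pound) 0.001564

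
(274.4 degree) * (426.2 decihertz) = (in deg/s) 1.169e+04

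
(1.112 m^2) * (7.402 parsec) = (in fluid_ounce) 8.588e+21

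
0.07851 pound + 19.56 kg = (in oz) 691.2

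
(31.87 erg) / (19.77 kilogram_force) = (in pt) 4.66e-05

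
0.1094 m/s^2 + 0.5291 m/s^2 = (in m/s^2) 0.6385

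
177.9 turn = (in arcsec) 2.306e+08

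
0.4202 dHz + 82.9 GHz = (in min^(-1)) 4.974e+12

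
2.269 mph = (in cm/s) 101.4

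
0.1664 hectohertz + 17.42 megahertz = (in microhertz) 1.742e+13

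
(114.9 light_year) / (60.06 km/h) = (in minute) 1.086e+15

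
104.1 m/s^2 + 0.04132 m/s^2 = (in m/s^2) 104.1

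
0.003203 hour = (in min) 0.1922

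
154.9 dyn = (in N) 0.001549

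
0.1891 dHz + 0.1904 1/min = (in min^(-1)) 1.325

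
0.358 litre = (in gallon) 0.09457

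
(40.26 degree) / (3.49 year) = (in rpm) 6.097e-08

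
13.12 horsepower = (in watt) 9784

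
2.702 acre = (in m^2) 1.093e+04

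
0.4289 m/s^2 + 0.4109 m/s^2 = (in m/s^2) 0.8398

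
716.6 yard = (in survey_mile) 0.4072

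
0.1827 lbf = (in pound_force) 0.1827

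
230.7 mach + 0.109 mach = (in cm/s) 7.859e+06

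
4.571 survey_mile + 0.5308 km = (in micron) 7.887e+09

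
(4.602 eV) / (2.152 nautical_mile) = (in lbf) 4.159e-23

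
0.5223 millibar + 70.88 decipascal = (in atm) 0.0005854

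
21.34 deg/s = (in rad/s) 0.3725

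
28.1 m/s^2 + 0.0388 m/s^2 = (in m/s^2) 28.14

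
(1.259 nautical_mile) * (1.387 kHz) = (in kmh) 1.164e+07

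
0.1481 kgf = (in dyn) 1.452e+05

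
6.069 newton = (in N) 6.069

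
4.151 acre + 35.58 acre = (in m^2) 1.608e+05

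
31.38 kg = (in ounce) 1107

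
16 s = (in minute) 0.2667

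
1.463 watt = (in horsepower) 0.001962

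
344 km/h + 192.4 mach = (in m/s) 6.561e+04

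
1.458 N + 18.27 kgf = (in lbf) 40.61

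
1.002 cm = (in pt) 28.4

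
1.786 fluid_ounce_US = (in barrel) 0.0003322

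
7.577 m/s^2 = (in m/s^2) 7.577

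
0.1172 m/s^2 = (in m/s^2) 0.1172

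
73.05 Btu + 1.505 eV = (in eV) 4.81e+23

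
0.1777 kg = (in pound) 0.3918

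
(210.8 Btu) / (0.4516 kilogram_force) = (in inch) 1.977e+06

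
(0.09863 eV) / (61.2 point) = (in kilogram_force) 7.464e-20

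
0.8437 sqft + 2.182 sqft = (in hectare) 2.811e-05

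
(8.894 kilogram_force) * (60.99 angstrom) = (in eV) 3.32e+12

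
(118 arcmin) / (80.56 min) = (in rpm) 6.781e-05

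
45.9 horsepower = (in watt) 3.423e+04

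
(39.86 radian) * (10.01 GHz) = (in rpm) 3.81e+12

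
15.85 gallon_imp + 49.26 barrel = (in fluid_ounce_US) 2.673e+05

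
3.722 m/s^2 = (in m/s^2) 3.722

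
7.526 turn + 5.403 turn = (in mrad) 8.124e+04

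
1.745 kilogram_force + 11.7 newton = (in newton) 28.81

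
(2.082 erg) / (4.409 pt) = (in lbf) 3.009e-05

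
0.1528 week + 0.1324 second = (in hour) 25.67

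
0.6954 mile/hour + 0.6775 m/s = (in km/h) 3.558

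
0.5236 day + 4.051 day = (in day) 4.575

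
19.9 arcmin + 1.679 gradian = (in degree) 1.843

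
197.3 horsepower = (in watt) 1.471e+05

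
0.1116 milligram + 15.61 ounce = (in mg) 4.425e+05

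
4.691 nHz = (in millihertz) 4.691e-06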